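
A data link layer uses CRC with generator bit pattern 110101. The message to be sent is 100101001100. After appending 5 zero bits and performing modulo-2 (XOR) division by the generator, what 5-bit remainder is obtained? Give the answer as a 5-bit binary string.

Append 5 zeros: 10010100110000000. Divide by 110101 (XOR where the leading bit is 1):
  pos 0: 100101 XOR 110101 = 010000
  pos 1: 100000 XOR 110101 = 010101
  pos 2: 101010 XOR 110101 = 011111
  pos 3: 111111 XOR 110101 = 001010
  pos 5: 101010 XOR 110101 = 011111
  pos 6: 111110 XOR 110101 = 001011
  pos 8: 101100 XOR 110101 = 011001
  pos 9: 110010 XOR 110101 = 000111
Remainder (last 5 bits) = 11100. This is the CRC / FCS.

11100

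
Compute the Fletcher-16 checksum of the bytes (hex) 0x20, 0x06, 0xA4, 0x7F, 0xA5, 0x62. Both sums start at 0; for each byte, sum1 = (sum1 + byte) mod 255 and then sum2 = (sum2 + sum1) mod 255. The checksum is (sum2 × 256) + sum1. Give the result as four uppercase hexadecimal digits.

9D52

Running sums (mod 255):
  after byte 0 (0x20): sum1=32, sum2=32
  after byte 1 (0x06): sum1=38, sum2=70
  after byte 2 (0xA4): sum1=202, sum2=17
  after byte 3 (0x7F): sum1=74, sum2=91
  after byte 4 (0xA5): sum1=239, sum2=75
  after byte 5 (0x62): sum1=82, sum2=157
Checksum = sum2·256 + sum1 = 157·256 + 82 = 40274 = 0x9D52.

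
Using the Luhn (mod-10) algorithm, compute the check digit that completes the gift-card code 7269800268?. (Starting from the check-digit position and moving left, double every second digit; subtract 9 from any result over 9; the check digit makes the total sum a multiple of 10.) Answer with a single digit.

9

Partial digits right→left: 8 6 2 0 0 8 9 6 2 7
Double every second digit counting from the check-digit position (so the 1st, 3rd, 5th, ... of the partial from the right).
  doubled (with −9 where >9): 7 4 0 9 4 → sum 24
  kept as-is: 6 0 8 6 7 → sum 27
Total = 24 + 27 = 51.
Check digit = (10 − (51 mod 10)) mod 10 = 9.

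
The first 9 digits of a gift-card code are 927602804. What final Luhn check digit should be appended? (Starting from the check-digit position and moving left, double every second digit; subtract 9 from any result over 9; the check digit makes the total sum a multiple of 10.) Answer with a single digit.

1

Partial digits right→left: 4 0 8 2 0 6 7 2 9
Double every second digit counting from the check-digit position (so the 1st, 3rd, 5th, ... of the partial from the right).
  doubled (with −9 where >9): 8 7 0 5 9 → sum 29
  kept as-is: 0 2 6 2 → sum 10
Total = 29 + 10 = 39.
Check digit = (10 − (39 mod 10)) mod 10 = 1.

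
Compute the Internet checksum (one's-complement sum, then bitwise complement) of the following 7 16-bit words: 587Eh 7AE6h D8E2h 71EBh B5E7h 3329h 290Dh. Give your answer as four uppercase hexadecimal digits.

One's-complement addition (fold any carry out of bit 15 back into bit 0):
  0x587E + 0x7AE6 = 0x0D364
  0xD364 + 0xD8E2 = 0x1AC46 → wrap carry → 0xAC47
  0xAC47 + 0x71EB = 0x11E32 → wrap carry → 0x1E33
  0x1E33 + 0xB5E7 = 0x0D41A
  0xD41A + 0x3329 = 0x10743 → wrap carry → 0x0744
  0x0744 + 0x290D = 0x03051
One's-complement sum = 0x3051.
Checksum = ~0x3051 & 0xFFFF = 0xCFAE.

CFAE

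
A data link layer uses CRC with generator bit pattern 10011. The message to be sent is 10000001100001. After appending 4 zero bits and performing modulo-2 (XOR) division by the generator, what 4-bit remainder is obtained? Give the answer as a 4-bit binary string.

Append 4 zeros: 100000011000010000. Divide by 10011 (XOR where the leading bit is 1):
  pos 0: 10000 XOR 10011 = 00011
  pos 3: 11001 XOR 10011 = 01010
  pos 4: 10101 XOR 10011 = 00110
  pos 6: 11000 XOR 10011 = 01011
  pos 7: 10110 XOR 10011 = 00101
  pos 9: 10101 XOR 10011 = 00110
  pos 11: 11000 XOR 10011 = 01011
  pos 12: 10110 XOR 10011 = 00101
Remainder (last 4 bits) = 1010. This is the CRC / FCS.

1010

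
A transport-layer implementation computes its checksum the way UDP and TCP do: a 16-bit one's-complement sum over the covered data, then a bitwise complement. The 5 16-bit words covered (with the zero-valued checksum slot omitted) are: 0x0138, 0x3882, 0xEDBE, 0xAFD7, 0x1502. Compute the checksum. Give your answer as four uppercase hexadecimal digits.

13AD

One's-complement addition (fold any carry out of bit 15 back into bit 0):
  0x0138 + 0x3882 = 0x039BA
  0x39BA + 0xEDBE = 0x12778 → wrap carry → 0x2779
  0x2779 + 0xAFD7 = 0x0D750
  0xD750 + 0x1502 = 0x0EC52
One's-complement sum = 0xEC52.
Checksum = ~0xEC52 & 0xFFFF = 0x13AD.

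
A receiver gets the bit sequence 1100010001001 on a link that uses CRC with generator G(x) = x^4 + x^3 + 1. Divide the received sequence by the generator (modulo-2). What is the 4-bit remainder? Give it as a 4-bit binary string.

Modulo-2 division of 1100010001001 by 11001:
  pos 0: 11000 XOR 11001 = 00001
  pos 4: 11000 XOR 11001 = 00001
  pos 8: 11001 XOR 11001 = 00000
Remainder = 0000 (zero — the frame passes the CRC check).

0000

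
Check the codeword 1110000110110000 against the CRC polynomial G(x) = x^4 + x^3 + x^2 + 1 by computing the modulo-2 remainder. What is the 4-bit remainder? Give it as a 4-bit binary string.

Modulo-2 division of 1110000110110000 by 11101:
  pos 0: 11100 XOR 11101 = 00001
  pos 4: 10011 XOR 11101 = 01110
  pos 5: 11100 XOR 11101 = 00001
  pos 9: 11100 XOR 11101 = 00001
Remainder = 0100 (nonzero — an error is detected).

0100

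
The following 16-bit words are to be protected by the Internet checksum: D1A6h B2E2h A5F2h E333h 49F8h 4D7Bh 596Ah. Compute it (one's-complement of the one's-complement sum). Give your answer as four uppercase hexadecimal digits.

One's-complement addition (fold any carry out of bit 15 back into bit 0):
  0xD1A6 + 0xB2E2 = 0x18488 → wrap carry → 0x8489
  0x8489 + 0xA5F2 = 0x12A7B → wrap carry → 0x2A7C
  0x2A7C + 0xE333 = 0x10DAF → wrap carry → 0x0DB0
  0x0DB0 + 0x49F8 = 0x057A8
  0x57A8 + 0x4D7B = 0x0A523
  0xA523 + 0x596A = 0x0FE8D
One's-complement sum = 0xFE8D.
Checksum = ~0xFE8D & 0xFFFF = 0x0172.

0172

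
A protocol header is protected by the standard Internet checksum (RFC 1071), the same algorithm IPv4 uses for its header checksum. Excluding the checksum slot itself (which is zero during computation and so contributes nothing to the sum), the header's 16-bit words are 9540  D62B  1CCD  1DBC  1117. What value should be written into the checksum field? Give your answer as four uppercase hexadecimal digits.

48F3

One's-complement addition (fold any carry out of bit 15 back into bit 0):
  0x9540 + 0xD62B = 0x16B6B → wrap carry → 0x6B6C
  0x6B6C + 0x1CCD = 0x08839
  0x8839 + 0x1DBC = 0x0A5F5
  0xA5F5 + 0x1117 = 0x0B70C
One's-complement sum = 0xB70C.
Checksum = ~0xB70C & 0xFFFF = 0x48F3.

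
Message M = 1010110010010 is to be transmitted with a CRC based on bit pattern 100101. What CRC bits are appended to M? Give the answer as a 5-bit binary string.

01110

Append 5 zeros: 101011001001000000. Divide by 100101 (XOR where the leading bit is 1):
  pos 0: 101011 XOR 100101 = 001110
  pos 2: 111000 XOR 100101 = 011101
  pos 3: 111011 XOR 100101 = 011110
  pos 4: 111100 XOR 100101 = 011001
  pos 5: 110010 XOR 100101 = 010111
  pos 6: 101111 XOR 100101 = 001010
  pos 8: 101000 XOR 100101 = 001101
  pos 10: 110100 XOR 100101 = 010001
  pos 11: 100010 XOR 100101 = 000111
Remainder (last 5 bits) = 01110. This is the CRC / FCS.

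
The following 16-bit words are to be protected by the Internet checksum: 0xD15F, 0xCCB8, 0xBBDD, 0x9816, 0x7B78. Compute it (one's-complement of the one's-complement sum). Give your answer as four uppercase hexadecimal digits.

One's-complement addition (fold any carry out of bit 15 back into bit 0):
  0xD15F + 0xCCB8 = 0x19E17 → wrap carry → 0x9E18
  0x9E18 + 0xBBDD = 0x159F5 → wrap carry → 0x59F6
  0x59F6 + 0x9816 = 0x0F20C
  0xF20C + 0x7B78 = 0x16D84 → wrap carry → 0x6D85
One's-complement sum = 0x6D85.
Checksum = ~0x6D85 & 0xFFFF = 0x927A.

927A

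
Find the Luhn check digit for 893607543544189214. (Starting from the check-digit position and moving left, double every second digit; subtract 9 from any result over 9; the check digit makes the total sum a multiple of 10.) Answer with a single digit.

3

Partial digits right→left: 4 1 2 9 8 1 4 4 5 3 4 5 7 0 6 3 9 8
Double every second digit counting from the check-digit position (so the 1st, 3rd, 5th, ... of the partial from the right).
  doubled (with −9 where >9): 8 4 7 8 1 8 5 3 9 → sum 53
  kept as-is: 1 9 1 4 3 5 0 3 8 → sum 34
Total = 53 + 34 = 87.
Check digit = (10 − (87 mod 10)) mod 10 = 3.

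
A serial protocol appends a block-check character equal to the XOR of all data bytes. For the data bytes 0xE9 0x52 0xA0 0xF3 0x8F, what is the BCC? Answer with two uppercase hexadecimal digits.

XOR the bytes together:
  start with 0xE9
  0xE9 ⊕ 0x52 = 0xBB
  0xBB ⊕ 0xA0 = 0x1B
  0x1B ⊕ 0xF3 = 0xE8
  0xE8 ⊕ 0x8F = 0x67

67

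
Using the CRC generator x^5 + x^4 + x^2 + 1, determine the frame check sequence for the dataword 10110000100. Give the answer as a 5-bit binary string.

11011

Append 5 zeros: 1011000010000000. Divide by 110101 (XOR where the leading bit is 1):
  pos 0: 101100 XOR 110101 = 011001
  pos 1: 110010 XOR 110101 = 000111
  pos 4: 111010 XOR 110101 = 001111
  pos 6: 111100 XOR 110101 = 001001
  pos 8: 100100 XOR 110101 = 010001
  pos 9: 100010 XOR 110101 = 010111
  pos 10: 101110 XOR 110101 = 011011
Remainder (last 5 bits) = 11011. This is the CRC / FCS.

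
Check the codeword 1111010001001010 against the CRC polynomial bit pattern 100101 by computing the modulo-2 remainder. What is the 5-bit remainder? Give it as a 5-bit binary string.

00001

Modulo-2 division of 1111010001001010 by 100101:
  pos 0: 111101 XOR 100101 = 011000
  pos 1: 110000 XOR 100101 = 010101
  pos 2: 101010 XOR 100101 = 001111
  pos 4: 111101 XOR 100101 = 011000
  pos 5: 110000 XOR 100101 = 010101
  pos 6: 101010 XOR 100101 = 001111
  pos 8: 111110 XOR 100101 = 011011
  pos 9: 110111 XOR 100101 = 010010
  pos 10: 100100 XOR 100101 = 000001
Remainder = 00001 (nonzero — an error is detected).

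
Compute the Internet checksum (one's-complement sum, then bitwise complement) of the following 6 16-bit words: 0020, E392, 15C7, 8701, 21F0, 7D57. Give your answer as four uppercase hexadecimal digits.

One's-complement addition (fold any carry out of bit 15 back into bit 0):
  0x0020 + 0xE392 = 0x0E3B2
  0xE3B2 + 0x15C7 = 0x0F979
  0xF979 + 0x8701 = 0x1807A → wrap carry → 0x807B
  0x807B + 0x21F0 = 0x0A26B
  0xA26B + 0x7D57 = 0x11FC2 → wrap carry → 0x1FC3
One's-complement sum = 0x1FC3.
Checksum = ~0x1FC3 & 0xFFFF = 0xE03C.

E03C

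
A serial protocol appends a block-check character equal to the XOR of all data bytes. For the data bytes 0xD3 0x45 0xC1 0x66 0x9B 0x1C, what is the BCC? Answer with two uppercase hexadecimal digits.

XOR the bytes together:
  start with 0xD3
  0xD3 ⊕ 0x45 = 0x96
  0x96 ⊕ 0xC1 = 0x57
  0x57 ⊕ 0x66 = 0x31
  0x31 ⊕ 0x9B = 0xAA
  0xAA ⊕ 0x1C = 0xB6

B6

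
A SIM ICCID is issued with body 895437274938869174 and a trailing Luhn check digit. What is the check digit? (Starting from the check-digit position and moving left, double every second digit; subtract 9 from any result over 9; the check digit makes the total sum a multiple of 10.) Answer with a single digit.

5

Partial digits right→left: 4 7 1 9 6 8 8 3 9 4 7 2 7 3 4 5 9 8
Double every second digit counting from the check-digit position (so the 1st, 3rd, 5th, ... of the partial from the right).
  doubled (with −9 where >9): 8 2 3 7 9 5 5 8 9 → sum 56
  kept as-is: 7 9 8 3 4 2 3 5 8 → sum 49
Total = 56 + 49 = 105.
Check digit = (10 − (105 mod 10)) mod 10 = 5.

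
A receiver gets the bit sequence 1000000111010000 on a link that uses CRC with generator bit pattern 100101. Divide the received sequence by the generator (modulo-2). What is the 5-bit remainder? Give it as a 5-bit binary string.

Modulo-2 division of 1000000111010000 by 100101:
  pos 0: 100000 XOR 100101 = 000101
  pos 3: 101011 XOR 100101 = 001110
  pos 5: 111010 XOR 100101 = 011111
  pos 6: 111111 XOR 100101 = 011010
  pos 7: 110100 XOR 100101 = 010001
  pos 8: 100010 XOR 100101 = 000111
Remainder = 11100 (nonzero — an error is detected).

11100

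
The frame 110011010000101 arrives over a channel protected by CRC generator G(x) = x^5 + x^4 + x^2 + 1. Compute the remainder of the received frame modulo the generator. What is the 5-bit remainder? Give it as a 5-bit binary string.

00111

Modulo-2 division of 110011010000101 by 110101:
  pos 0: 110011 XOR 110101 = 000110
  pos 3: 110010 XOR 110101 = 000111
  pos 6: 111000 XOR 110101 = 001101
  pos 8: 110110 XOR 110101 = 000011
Remainder = 00111 (nonzero — an error is detected).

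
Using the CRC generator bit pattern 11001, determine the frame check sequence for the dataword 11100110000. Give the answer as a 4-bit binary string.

Append 4 zeros: 111001100000000. Divide by 11001 (XOR where the leading bit is 1):
  pos 0: 11100 XOR 11001 = 00101
  pos 2: 10111 XOR 11001 = 01110
  pos 3: 11100 XOR 11001 = 00101
  pos 5: 10100 XOR 11001 = 01101
  pos 6: 11010 XOR 11001 = 00011
  pos 9: 11000 XOR 11001 = 00001
Remainder (last 4 bits) = 0010. This is the CRC / FCS.

0010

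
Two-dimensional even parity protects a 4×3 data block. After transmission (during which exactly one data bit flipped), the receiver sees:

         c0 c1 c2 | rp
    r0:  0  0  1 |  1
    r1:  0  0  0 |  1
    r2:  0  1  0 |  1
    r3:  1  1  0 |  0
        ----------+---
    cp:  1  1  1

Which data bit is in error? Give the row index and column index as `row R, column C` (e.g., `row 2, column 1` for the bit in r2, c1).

row 1, column 1

Recompute each row's even parity and compare to rp:
  r0: data parity 1, sent rp 1 → ok
  r1: data parity 0, sent rp 1 → mismatch
  r2: data parity 1, sent rp 1 → ok
  r3: data parity 0, sent rp 0 → ok
Recompute each column's even parity and compare to cp:
  c0: data parity 1, sent cp 1 → ok
  c1: data parity 0, sent cp 1 → mismatch
  c2: data parity 1, sent cp 1 → ok
Exactly one row (r1) and one column (c1) fail → the flipped bit is at their intersection.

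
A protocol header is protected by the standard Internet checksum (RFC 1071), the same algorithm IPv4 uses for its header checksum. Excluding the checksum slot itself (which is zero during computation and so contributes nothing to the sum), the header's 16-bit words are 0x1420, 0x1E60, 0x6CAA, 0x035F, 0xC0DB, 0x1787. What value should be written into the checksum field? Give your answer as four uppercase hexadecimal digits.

8513

One's-complement addition (fold any carry out of bit 15 back into bit 0):
  0x1420 + 0x1E60 = 0x03280
  0x3280 + 0x6CAA = 0x09F2A
  0x9F2A + 0x035F = 0x0A289
  0xA289 + 0xC0DB = 0x16364 → wrap carry → 0x6365
  0x6365 + 0x1787 = 0x07AEC
One's-complement sum = 0x7AEC.
Checksum = ~0x7AEC & 0xFFFF = 0x8513.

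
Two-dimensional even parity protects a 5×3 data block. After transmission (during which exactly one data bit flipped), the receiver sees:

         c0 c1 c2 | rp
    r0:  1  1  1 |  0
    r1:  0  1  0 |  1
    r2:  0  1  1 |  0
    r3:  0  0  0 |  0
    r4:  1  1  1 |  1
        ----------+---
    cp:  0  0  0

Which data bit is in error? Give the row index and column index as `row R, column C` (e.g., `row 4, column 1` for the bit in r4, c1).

row 0, column 2

Recompute each row's even parity and compare to rp:
  r0: data parity 1, sent rp 0 → mismatch
  r1: data parity 1, sent rp 1 → ok
  r2: data parity 0, sent rp 0 → ok
  r3: data parity 0, sent rp 0 → ok
  r4: data parity 1, sent rp 1 → ok
Recompute each column's even parity and compare to cp:
  c0: data parity 0, sent cp 0 → ok
  c1: data parity 0, sent cp 0 → ok
  c2: data parity 1, sent cp 0 → mismatch
Exactly one row (r0) and one column (c2) fail → the flipped bit is at their intersection.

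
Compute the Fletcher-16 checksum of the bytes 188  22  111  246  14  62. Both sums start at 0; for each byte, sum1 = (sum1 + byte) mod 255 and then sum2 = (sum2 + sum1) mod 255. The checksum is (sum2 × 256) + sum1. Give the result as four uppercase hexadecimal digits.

Running sums (mod 255):
  after byte 0 (188): sum1=188, sum2=188
  after byte 1 (22): sum1=210, sum2=143
  after byte 2 (111): sum1=66, sum2=209
  after byte 3 (246): sum1=57, sum2=11
  after byte 4 (14): sum1=71, sum2=82
  after byte 5 (62): sum1=133, sum2=215
Checksum = sum2·256 + sum1 = 215·256 + 133 = 55173 = 0xD785.

D785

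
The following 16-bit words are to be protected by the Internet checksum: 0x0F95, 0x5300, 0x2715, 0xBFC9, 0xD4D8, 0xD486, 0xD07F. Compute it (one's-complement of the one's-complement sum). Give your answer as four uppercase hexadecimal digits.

3CAC

One's-complement addition (fold any carry out of bit 15 back into bit 0):
  0x0F95 + 0x5300 = 0x06295
  0x6295 + 0x2715 = 0x089AA
  0x89AA + 0xBFC9 = 0x14973 → wrap carry → 0x4974
  0x4974 + 0xD4D8 = 0x11E4C → wrap carry → 0x1E4D
  0x1E4D + 0xD486 = 0x0F2D3
  0xF2D3 + 0xD07F = 0x1C352 → wrap carry → 0xC353
One's-complement sum = 0xC353.
Checksum = ~0xC353 & 0xFFFF = 0x3CAC.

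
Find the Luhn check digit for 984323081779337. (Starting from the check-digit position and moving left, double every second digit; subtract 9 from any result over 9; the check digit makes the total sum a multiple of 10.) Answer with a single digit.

Partial digits right→left: 7 3 3 9 7 7 1 8 0 3 2 3 4 8 9
Double every second digit counting from the check-digit position (so the 1st, 3rd, 5th, ... of the partial from the right).
  doubled (with −9 where >9): 5 6 5 2 0 4 8 9 → sum 39
  kept as-is: 3 9 7 8 3 3 8 → sum 41
Total = 39 + 41 = 80.
Check digit = (10 − (80 mod 10)) mod 10 = 0.

0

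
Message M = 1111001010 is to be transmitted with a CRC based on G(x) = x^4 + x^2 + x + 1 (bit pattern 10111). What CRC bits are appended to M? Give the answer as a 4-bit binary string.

0101

Append 4 zeros: 11110010100000. Divide by 10111 (XOR where the leading bit is 1):
  pos 0: 11110 XOR 10111 = 01001
  pos 1: 10010 XOR 10111 = 00101
  pos 3: 10110 XOR 10111 = 00001
  pos 7: 11000 XOR 10111 = 01111
  pos 8: 11110 XOR 10111 = 01001
  pos 9: 10010 XOR 10111 = 00101
Remainder (last 4 bits) = 0101. This is the CRC / FCS.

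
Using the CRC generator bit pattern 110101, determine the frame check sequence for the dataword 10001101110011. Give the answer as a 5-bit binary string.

Append 5 zeros: 1000110111001100000. Divide by 110101 (XOR where the leading bit is 1):
  pos 0: 100011 XOR 110101 = 010110
  pos 1: 101100 XOR 110101 = 011001
  pos 2: 110011 XOR 110101 = 000110
  pos 5: 110110 XOR 110101 = 000011
  pos 9: 110110 XOR 110101 = 000011
  pos 13: 110000 XOR 110101 = 000101
Remainder (last 5 bits) = 00101. This is the CRC / FCS.

00101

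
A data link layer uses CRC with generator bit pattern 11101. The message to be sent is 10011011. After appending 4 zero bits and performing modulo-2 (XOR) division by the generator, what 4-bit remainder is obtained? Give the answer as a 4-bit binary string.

0100

Append 4 zeros: 100110110000. Divide by 11101 (XOR where the leading bit is 1):
  pos 0: 10011 XOR 11101 = 01110
  pos 1: 11100 XOR 11101 = 00001
  pos 5: 11100 XOR 11101 = 00001
Remainder (last 4 bits) = 0100. This is the CRC / FCS.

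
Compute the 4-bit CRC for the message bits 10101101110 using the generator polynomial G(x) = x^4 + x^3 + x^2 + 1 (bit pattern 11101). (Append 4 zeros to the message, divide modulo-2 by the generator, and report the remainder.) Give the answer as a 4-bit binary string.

Append 4 zeros: 101011011100000. Divide by 11101 (XOR where the leading bit is 1):
  pos 0: 10101 XOR 11101 = 01000
  pos 1: 10001 XOR 11101 = 01100
  pos 2: 11000 XOR 11101 = 00101
  pos 4: 10111 XOR 11101 = 01010
  pos 5: 10101 XOR 11101 = 01000
  pos 6: 10000 XOR 11101 = 01101
  pos 7: 11010 XOR 11101 = 00111
  pos 9: 11100 XOR 11101 = 00001
Remainder (last 4 bits) = 0010. This is the CRC / FCS.

0010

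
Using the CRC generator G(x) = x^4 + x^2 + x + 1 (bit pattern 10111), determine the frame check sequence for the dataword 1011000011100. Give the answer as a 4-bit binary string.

0110

Append 4 zeros: 10110000111000000. Divide by 10111 (XOR where the leading bit is 1):
  pos 0: 10110 XOR 10111 = 00001
  pos 4: 10001 XOR 10111 = 00110
  pos 6: 11011 XOR 10111 = 01100
  pos 7: 11000 XOR 10111 = 01111
  pos 8: 11110 XOR 10111 = 01001
  pos 9: 10010 XOR 10111 = 00101
  pos 11: 10100 XOR 10111 = 00011
Remainder (last 4 bits) = 0110. This is the CRC / FCS.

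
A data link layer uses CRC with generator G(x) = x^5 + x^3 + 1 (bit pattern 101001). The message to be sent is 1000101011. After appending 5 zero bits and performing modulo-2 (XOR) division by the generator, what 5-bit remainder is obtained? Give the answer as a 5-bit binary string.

10001

Append 5 zeros: 100010101100000. Divide by 101001 (XOR where the leading bit is 1):
  pos 0: 100010 XOR 101001 = 001011
  pos 2: 101110 XOR 101001 = 000111
  pos 5: 111110 XOR 101001 = 010111
  pos 6: 101110 XOR 101001 = 000111
  pos 9: 111000 XOR 101001 = 010001
Remainder (last 5 bits) = 10001. This is the CRC / FCS.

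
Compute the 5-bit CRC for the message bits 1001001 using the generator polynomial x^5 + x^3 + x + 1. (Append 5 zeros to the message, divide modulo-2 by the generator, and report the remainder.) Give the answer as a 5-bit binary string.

Append 5 zeros: 100100100000. Divide by 101011 (XOR where the leading bit is 1):
  pos 0: 100100 XOR 101011 = 001111
  pos 2: 111110 XOR 101011 = 010101
  pos 3: 101010 XOR 101011 = 000001
Remainder (last 5 bits) = 01000. This is the CRC / FCS.

01000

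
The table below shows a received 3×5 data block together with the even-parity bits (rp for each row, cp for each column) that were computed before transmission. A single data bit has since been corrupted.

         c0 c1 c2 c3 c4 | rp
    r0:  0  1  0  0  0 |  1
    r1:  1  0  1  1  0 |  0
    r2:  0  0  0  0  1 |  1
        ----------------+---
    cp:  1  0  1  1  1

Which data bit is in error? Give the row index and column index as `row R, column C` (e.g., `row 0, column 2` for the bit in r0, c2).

Recompute each row's even parity and compare to rp:
  r0: data parity 1, sent rp 1 → ok
  r1: data parity 1, sent rp 0 → mismatch
  r2: data parity 1, sent rp 1 → ok
Recompute each column's even parity and compare to cp:
  c0: data parity 1, sent cp 1 → ok
  c1: data parity 1, sent cp 0 → mismatch
  c2: data parity 1, sent cp 1 → ok
  c3: data parity 1, sent cp 1 → ok
  c4: data parity 1, sent cp 1 → ok
Exactly one row (r1) and one column (c1) fail → the flipped bit is at their intersection.

row 1, column 1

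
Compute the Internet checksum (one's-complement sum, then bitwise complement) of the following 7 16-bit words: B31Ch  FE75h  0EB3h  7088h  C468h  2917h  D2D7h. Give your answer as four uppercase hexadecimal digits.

0EDA

One's-complement addition (fold any carry out of bit 15 back into bit 0):
  0xB31C + 0xFE75 = 0x1B191 → wrap carry → 0xB192
  0xB192 + 0x0EB3 = 0x0C045
  0xC045 + 0x7088 = 0x130CD → wrap carry → 0x30CE
  0x30CE + 0xC468 = 0x0F536
  0xF536 + 0x2917 = 0x11E4D → wrap carry → 0x1E4E
  0x1E4E + 0xD2D7 = 0x0F125
One's-complement sum = 0xF125.
Checksum = ~0xF125 & 0xFFFF = 0x0EDA.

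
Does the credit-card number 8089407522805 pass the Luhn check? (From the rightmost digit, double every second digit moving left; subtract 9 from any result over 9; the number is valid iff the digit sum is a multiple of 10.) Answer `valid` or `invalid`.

From the right, keep odd positions and double even positions (subtract 9 from any doubled value over 9):
  doubled (positions 2,4,...): 0 4 1 0 9 0 → sum 14
  kept (positions 1,3,...): 5 8 2 7 4 8 8 → sum 42
Total = 56.
56 mod 10 = 6, so the number is invalid.

invalid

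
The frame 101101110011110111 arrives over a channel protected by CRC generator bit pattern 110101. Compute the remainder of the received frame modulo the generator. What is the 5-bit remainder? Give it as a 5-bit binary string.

Modulo-2 division of 101101110011110111 by 110101:
  pos 0: 101101 XOR 110101 = 011000
  pos 1: 110001 XOR 110101 = 000100
  pos 4: 100100 XOR 110101 = 010001
  pos 5: 100011 XOR 110101 = 010110
  pos 6: 101101 XOR 110101 = 011000
  pos 7: 110001 XOR 110101 = 000100
  pos 10: 100101 XOR 110101 = 010000
  pos 11: 100001 XOR 110101 = 010100
  pos 12: 101001 XOR 110101 = 011100
Remainder = 11100 (nonzero — an error is detected).

11100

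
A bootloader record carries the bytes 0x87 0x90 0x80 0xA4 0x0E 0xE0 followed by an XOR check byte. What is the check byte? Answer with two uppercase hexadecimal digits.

DD

XOR the bytes together:
  start with 0x87
  0x87 ⊕ 0x90 = 0x17
  0x17 ⊕ 0x80 = 0x97
  0x97 ⊕ 0xA4 = 0x33
  0x33 ⊕ 0x0E = 0x3D
  0x3D ⊕ 0xE0 = 0xDD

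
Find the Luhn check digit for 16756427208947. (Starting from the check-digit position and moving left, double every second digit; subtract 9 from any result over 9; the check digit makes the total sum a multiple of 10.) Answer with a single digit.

9

Partial digits right→left: 7 4 9 8 0 2 7 2 4 6 5 7 6 1
Double every second digit counting from the check-digit position (so the 1st, 3rd, 5th, ... of the partial from the right).
  doubled (with −9 where >9): 5 9 0 5 8 1 3 → sum 31
  kept as-is: 4 8 2 2 6 7 1 → sum 30
Total = 31 + 30 = 61.
Check digit = (10 − (61 mod 10)) mod 10 = 9.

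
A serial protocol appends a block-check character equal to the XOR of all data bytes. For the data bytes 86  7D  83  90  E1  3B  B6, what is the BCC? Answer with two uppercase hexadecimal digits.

84

XOR the bytes together:
  start with 0x86
  0x86 ⊕ 0x7D = 0xFB
  0xFB ⊕ 0x83 = 0x78
  0x78 ⊕ 0x90 = 0xE8
  0xE8 ⊕ 0xE1 = 0x09
  0x09 ⊕ 0x3B = 0x32
  0x32 ⊕ 0xB6 = 0x84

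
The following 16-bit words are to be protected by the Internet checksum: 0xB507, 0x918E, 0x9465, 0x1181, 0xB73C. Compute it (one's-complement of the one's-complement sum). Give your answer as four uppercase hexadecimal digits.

5C46

One's-complement addition (fold any carry out of bit 15 back into bit 0):
  0xB507 + 0x918E = 0x14695 → wrap carry → 0x4696
  0x4696 + 0x9465 = 0x0DAFB
  0xDAFB + 0x1181 = 0x0EC7C
  0xEC7C + 0xB73C = 0x1A3B8 → wrap carry → 0xA3B9
One's-complement sum = 0xA3B9.
Checksum = ~0xA3B9 & 0xFFFF = 0x5C46.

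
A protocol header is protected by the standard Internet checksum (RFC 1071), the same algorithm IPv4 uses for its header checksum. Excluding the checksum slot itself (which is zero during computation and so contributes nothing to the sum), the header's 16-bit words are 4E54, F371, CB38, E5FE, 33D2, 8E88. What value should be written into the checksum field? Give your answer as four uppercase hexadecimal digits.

One's-complement addition (fold any carry out of bit 15 back into bit 0):
  0x4E54 + 0xF371 = 0x141C5 → wrap carry → 0x41C6
  0x41C6 + 0xCB38 = 0x10CFE → wrap carry → 0x0CFF
  0x0CFF + 0xE5FE = 0x0F2FD
  0xF2FD + 0x33D2 = 0x126CF → wrap carry → 0x26D0
  0x26D0 + 0x8E88 = 0x0B558
One's-complement sum = 0xB558.
Checksum = ~0xB558 & 0xFFFF = 0x4AA7.

4AA7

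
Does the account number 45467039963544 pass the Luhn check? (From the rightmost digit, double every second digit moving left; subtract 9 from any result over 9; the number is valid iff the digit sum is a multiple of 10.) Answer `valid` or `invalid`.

From the right, keep odd positions and double even positions (subtract 9 from any doubled value over 9):
  doubled (positions 2,4,...): 8 6 9 6 5 8 8 → sum 50
  kept (positions 1,3,...): 4 5 6 9 0 6 5 → sum 35
Total = 85.
85 mod 10 = 5, so the number is invalid.

invalid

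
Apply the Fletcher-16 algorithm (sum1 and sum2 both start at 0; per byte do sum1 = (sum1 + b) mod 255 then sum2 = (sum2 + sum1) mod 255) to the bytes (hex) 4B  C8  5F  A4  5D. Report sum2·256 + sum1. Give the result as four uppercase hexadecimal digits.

6075

Running sums (mod 255):
  after byte 0 (4B): sum1=75, sum2=75
  after byte 1 (C8): sum1=20, sum2=95
  after byte 2 (5F): sum1=115, sum2=210
  after byte 3 (A4): sum1=24, sum2=234
  after byte 4 (5D): sum1=117, sum2=96
Checksum = sum2·256 + sum1 = 96·256 + 117 = 24693 = 0x6075.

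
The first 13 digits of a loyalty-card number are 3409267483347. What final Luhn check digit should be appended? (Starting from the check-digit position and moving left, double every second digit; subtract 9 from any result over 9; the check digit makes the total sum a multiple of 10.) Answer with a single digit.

7

Partial digits right→left: 7 4 3 3 8 4 7 6 2 9 0 4 3
Double every second digit counting from the check-digit position (so the 1st, 3rd, 5th, ... of the partial from the right).
  doubled (with −9 where >9): 5 6 7 5 4 0 6 → sum 33
  kept as-is: 4 3 4 6 9 4 → sum 30
Total = 33 + 30 = 63.
Check digit = (10 − (63 mod 10)) mod 10 = 7.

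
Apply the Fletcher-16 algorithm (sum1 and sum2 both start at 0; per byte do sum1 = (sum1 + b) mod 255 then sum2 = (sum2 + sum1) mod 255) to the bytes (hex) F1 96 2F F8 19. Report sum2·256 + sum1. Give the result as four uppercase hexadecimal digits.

ACC9

Running sums (mod 255):
  after byte 0 (F1): sum1=241, sum2=241
  after byte 1 (96): sum1=136, sum2=122
  after byte 2 (2F): sum1=183, sum2=50
  after byte 3 (F8): sum1=176, sum2=226
  after byte 4 (19): sum1=201, sum2=172
Checksum = sum2·256 + sum1 = 172·256 + 201 = 44233 = 0xACC9.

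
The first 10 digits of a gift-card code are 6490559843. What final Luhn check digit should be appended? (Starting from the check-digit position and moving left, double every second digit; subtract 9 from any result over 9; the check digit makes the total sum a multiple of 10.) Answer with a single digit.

5

Partial digits right→left: 3 4 8 9 5 5 0 9 4 6
Double every second digit counting from the check-digit position (so the 1st, 3rd, 5th, ... of the partial from the right).
  doubled (with −9 where >9): 6 7 1 0 8 → sum 22
  kept as-is: 4 9 5 9 6 → sum 33
Total = 22 + 33 = 55.
Check digit = (10 − (55 mod 10)) mod 10 = 5.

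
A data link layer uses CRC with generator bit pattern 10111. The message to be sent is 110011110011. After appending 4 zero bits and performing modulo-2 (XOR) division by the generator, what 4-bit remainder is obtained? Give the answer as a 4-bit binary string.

0011

Append 4 zeros: 1100111100110000. Divide by 10111 (XOR where the leading bit is 1):
  pos 0: 11001 XOR 10111 = 01110
  pos 1: 11101 XOR 10111 = 01010
  pos 2: 10101 XOR 10111 = 00010
  pos 5: 10100 XOR 10111 = 00011
  pos 8: 11110 XOR 10111 = 01001
  pos 9: 10010 XOR 10111 = 00101
  pos 11: 10100 XOR 10111 = 00011
Remainder (last 4 bits) = 0011. This is the CRC / FCS.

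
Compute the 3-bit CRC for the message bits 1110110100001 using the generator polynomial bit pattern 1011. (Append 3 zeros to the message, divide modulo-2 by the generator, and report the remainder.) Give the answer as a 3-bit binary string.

010

Append 3 zeros: 1110110100001000. Divide by 1011 (XOR where the leading bit is 1):
  pos 0: 1110 XOR 1011 = 0101
  pos 1: 1011 XOR 1011 = 0000
  pos 5: 1010 XOR 1011 = 0001
  pos 8: 1000 XOR 1011 = 0011
  pos 10: 1110 XOR 1011 = 0101
  pos 11: 1010 XOR 1011 = 0001
Remainder (last 3 bits) = 010. This is the CRC / FCS.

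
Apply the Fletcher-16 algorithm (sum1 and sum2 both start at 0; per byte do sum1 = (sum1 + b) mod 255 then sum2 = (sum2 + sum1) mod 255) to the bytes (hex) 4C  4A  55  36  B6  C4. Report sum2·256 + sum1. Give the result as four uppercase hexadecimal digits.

Running sums (mod 255):
  after byte 0 (4C): sum1=76, sum2=76
  after byte 1 (4A): sum1=150, sum2=226
  after byte 2 (55): sum1=235, sum2=206
  after byte 3 (36): sum1=34, sum2=240
  after byte 4 (B6): sum1=216, sum2=201
  after byte 5 (C4): sum1=157, sum2=103
Checksum = sum2·256 + sum1 = 103·256 + 157 = 26525 = 0x679D.

679D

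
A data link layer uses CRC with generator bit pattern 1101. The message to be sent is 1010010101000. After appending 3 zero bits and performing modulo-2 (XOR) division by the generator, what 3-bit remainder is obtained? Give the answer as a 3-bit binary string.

101

Append 3 zeros: 1010010101000000. Divide by 1101 (XOR where the leading bit is 1):
  pos 0: 1010 XOR 1101 = 0111
  pos 1: 1110 XOR 1101 = 0011
  pos 3: 1110 XOR 1101 = 0011
  pos 5: 1110 XOR 1101 = 0011
  pos 7: 1110 XOR 1101 = 0011
  pos 9: 1100 XOR 1101 = 0001
  pos 12: 1000 XOR 1101 = 0101
Remainder (last 3 bits) = 101. This is the CRC / FCS.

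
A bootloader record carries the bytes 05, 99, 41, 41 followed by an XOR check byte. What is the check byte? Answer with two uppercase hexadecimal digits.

9C

XOR the bytes together:
  start with 0x05
  0x05 ⊕ 0x99 = 0x9C
  0x9C ⊕ 0x41 = 0xDD
  0xDD ⊕ 0x41 = 0x9C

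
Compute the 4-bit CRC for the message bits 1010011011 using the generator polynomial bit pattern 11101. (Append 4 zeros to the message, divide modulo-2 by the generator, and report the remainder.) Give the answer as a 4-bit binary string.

1010

Append 4 zeros: 10100110110000. Divide by 11101 (XOR where the leading bit is 1):
  pos 0: 10100 XOR 11101 = 01001
  pos 1: 10011 XOR 11101 = 01110
  pos 2: 11101 XOR 11101 = 00000
  pos 8: 11000 XOR 11101 = 00101
Remainder (last 4 bits) = 1010. This is the CRC / FCS.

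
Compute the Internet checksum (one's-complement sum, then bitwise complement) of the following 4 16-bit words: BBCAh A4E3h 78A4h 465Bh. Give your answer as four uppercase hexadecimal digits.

One's-complement addition (fold any carry out of bit 15 back into bit 0):
  0xBBCA + 0xA4E3 = 0x160AD → wrap carry → 0x60AE
  0x60AE + 0x78A4 = 0x0D952
  0xD952 + 0x465B = 0x11FAD → wrap carry → 0x1FAE
One's-complement sum = 0x1FAE.
Checksum = ~0x1FAE & 0xFFFF = 0xE051.

E051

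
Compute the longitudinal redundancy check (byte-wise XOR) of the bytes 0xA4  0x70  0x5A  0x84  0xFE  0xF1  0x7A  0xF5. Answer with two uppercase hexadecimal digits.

XOR the bytes together:
  start with 0xA4
  0xA4 ⊕ 0x70 = 0xD4
  0xD4 ⊕ 0x5A = 0x8E
  0x8E ⊕ 0x84 = 0x0A
  0x0A ⊕ 0xFE = 0xF4
  0xF4 ⊕ 0xF1 = 0x05
  0x05 ⊕ 0x7A = 0x7F
  0x7F ⊕ 0xF5 = 0x8A

8A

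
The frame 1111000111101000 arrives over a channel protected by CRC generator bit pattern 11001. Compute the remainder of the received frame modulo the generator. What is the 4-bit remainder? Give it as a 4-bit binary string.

1101

Modulo-2 division of 1111000111101000 by 11001:
  pos 0: 11110 XOR 11001 = 00111
  pos 2: 11100 XOR 11001 = 00101
  pos 4: 10111 XOR 11001 = 01110
  pos 5: 11101 XOR 11001 = 00100
  pos 7: 10010 XOR 11001 = 01011
  pos 8: 10111 XOR 11001 = 01110
  pos 9: 11100 XOR 11001 = 00101
  pos 11: 10100 XOR 11001 = 01101
Remainder = 1101 (nonzero — an error is detected).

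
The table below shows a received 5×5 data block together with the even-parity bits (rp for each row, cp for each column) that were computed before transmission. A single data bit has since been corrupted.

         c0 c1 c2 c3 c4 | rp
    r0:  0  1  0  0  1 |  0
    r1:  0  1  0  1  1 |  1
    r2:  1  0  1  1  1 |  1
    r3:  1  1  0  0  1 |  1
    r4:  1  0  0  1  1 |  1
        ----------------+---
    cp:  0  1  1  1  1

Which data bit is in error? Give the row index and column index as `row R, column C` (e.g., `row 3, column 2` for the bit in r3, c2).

row 2, column 0

Recompute each row's even parity and compare to rp:
  r0: data parity 0, sent rp 0 → ok
  r1: data parity 1, sent rp 1 → ok
  r2: data parity 0, sent rp 1 → mismatch
  r3: data parity 1, sent rp 1 → ok
  r4: data parity 1, sent rp 1 → ok
Recompute each column's even parity and compare to cp:
  c0: data parity 1, sent cp 0 → mismatch
  c1: data parity 1, sent cp 1 → ok
  c2: data parity 1, sent cp 1 → ok
  c3: data parity 1, sent cp 1 → ok
  c4: data parity 1, sent cp 1 → ok
Exactly one row (r2) and one column (c0) fail → the flipped bit is at their intersection.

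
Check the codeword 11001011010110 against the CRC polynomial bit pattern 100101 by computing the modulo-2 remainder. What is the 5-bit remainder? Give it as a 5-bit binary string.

00000

Modulo-2 division of 11001011010110 by 100101:
  pos 0: 110010 XOR 100101 = 010111
  pos 1: 101111 XOR 100101 = 001010
  pos 3: 101010 XOR 100101 = 001111
  pos 5: 111110 XOR 100101 = 011011
  pos 6: 110111 XOR 100101 = 010010
  pos 7: 100101 XOR 100101 = 000000
Remainder = 00000 (zero — the frame passes the CRC check).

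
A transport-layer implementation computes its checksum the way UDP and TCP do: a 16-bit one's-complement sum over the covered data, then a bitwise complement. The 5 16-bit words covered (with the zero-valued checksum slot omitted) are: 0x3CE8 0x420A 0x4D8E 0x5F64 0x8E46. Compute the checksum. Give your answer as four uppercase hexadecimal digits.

45D4

One's-complement addition (fold any carry out of bit 15 back into bit 0):
  0x3CE8 + 0x420A = 0x07EF2
  0x7EF2 + 0x4D8E = 0x0CC80
  0xCC80 + 0x5F64 = 0x12BE4 → wrap carry → 0x2BE5
  0x2BE5 + 0x8E46 = 0x0BA2B
One's-complement sum = 0xBA2B.
Checksum = ~0xBA2B & 0xFFFF = 0x45D4.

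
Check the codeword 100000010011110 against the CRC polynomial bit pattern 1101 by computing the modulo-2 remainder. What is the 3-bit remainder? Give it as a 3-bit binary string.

Modulo-2 division of 100000010011110 by 1101:
  pos 0: 1000 XOR 1101 = 0101
  pos 1: 1010 XOR 1101 = 0111
  pos 2: 1110 XOR 1101 = 0011
  pos 4: 1101 XOR 1101 = 0000
  pos 10: 1111 XOR 1101 = 0010
Remainder = 100 (nonzero — an error is detected).

100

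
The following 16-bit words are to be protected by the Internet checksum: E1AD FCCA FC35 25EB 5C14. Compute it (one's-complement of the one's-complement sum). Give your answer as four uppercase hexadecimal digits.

A351

One's-complement addition (fold any carry out of bit 15 back into bit 0):
  0xE1AD + 0xFCCA = 0x1DE77 → wrap carry → 0xDE78
  0xDE78 + 0xFC35 = 0x1DAAD → wrap carry → 0xDAAE
  0xDAAE + 0x25EB = 0x10099 → wrap carry → 0x009A
  0x009A + 0x5C14 = 0x05CAE
One's-complement sum = 0x5CAE.
Checksum = ~0x5CAE & 0xFFFF = 0xA351.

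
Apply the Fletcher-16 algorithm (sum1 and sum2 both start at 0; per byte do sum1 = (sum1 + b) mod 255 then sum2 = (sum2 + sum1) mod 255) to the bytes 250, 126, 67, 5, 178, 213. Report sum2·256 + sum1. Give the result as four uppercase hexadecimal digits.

B14A

Running sums (mod 255):
  after byte 0 (250): sum1=250, sum2=250
  after byte 1 (126): sum1=121, sum2=116
  after byte 2 (67): sum1=188, sum2=49
  after byte 3 (5): sum1=193, sum2=242
  after byte 4 (178): sum1=116, sum2=103
  after byte 5 (213): sum1=74, sum2=177
Checksum = sum2·256 + sum1 = 177·256 + 74 = 45386 = 0xB14A.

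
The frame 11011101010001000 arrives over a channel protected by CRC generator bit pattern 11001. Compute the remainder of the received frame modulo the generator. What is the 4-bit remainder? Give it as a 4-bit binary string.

Modulo-2 division of 11011101010001000 by 11001:
  pos 0: 11011 XOR 11001 = 00010
  pos 3: 10101 XOR 11001 = 01100
  pos 4: 11000 XOR 11001 = 00001
  pos 8: 11000 XOR 11001 = 00001
  pos 12: 11000 XOR 11001 = 00001
Remainder = 0001 (nonzero — an error is detected).

0001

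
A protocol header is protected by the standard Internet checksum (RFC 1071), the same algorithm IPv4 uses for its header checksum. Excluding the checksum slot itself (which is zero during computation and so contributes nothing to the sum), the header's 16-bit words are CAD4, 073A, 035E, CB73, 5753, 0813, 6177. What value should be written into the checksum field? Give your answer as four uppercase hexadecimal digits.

9E41

One's-complement addition (fold any carry out of bit 15 back into bit 0):
  0xCAD4 + 0x073A = 0x0D20E
  0xD20E + 0x035E = 0x0D56C
  0xD56C + 0xCB73 = 0x1A0DF → wrap carry → 0xA0E0
  0xA0E0 + 0x5753 = 0x0F833
  0xF833 + 0x0813 = 0x10046 → wrap carry → 0x0047
  0x0047 + 0x6177 = 0x061BE
One's-complement sum = 0x61BE.
Checksum = ~0x61BE & 0xFFFF = 0x9E41.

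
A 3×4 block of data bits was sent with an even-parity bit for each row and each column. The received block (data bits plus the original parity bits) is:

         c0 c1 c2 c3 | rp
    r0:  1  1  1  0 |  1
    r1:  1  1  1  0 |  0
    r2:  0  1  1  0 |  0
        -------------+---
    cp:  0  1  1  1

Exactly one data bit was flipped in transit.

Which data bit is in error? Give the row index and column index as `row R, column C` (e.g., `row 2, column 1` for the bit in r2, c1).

row 1, column 3

Recompute each row's even parity and compare to rp:
  r0: data parity 1, sent rp 1 → ok
  r1: data parity 1, sent rp 0 → mismatch
  r2: data parity 0, sent rp 0 → ok
Recompute each column's even parity and compare to cp:
  c0: data parity 0, sent cp 0 → ok
  c1: data parity 1, sent cp 1 → ok
  c2: data parity 1, sent cp 1 → ok
  c3: data parity 0, sent cp 1 → mismatch
Exactly one row (r1) and one column (c3) fail → the flipped bit is at their intersection.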